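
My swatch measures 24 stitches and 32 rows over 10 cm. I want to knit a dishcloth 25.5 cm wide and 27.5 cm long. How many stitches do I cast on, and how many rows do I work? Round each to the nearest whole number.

Cast on 61 stitches and work 88 rows.

Stitch gauge = 24/10 = 2.4 sts/cm; 25.5 × 2.4 = 61.20 → 61 sts.
Row gauge = 32/10 = 3.2 rows/cm; 27.5 × 3.2 = 88.00 → 88 rows.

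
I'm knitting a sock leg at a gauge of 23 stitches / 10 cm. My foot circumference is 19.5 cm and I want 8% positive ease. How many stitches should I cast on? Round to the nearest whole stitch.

Finished = 19.5 × 1.08 = 21.06 cm.
23 / 10 = 2.3 sts per cm.
21.06 × 2.3 = 48.44 sts.
→ 48 sts.

48 stitches.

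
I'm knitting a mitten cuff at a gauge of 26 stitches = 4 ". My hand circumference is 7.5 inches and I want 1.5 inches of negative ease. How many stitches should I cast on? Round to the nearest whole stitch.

Cast on 39 stitches.

Finished = 7.5 − 1.5 = 6 in.
26 / 4 = 6.5 sts per inch.
6.00 × 6.5 = 39.00 sts.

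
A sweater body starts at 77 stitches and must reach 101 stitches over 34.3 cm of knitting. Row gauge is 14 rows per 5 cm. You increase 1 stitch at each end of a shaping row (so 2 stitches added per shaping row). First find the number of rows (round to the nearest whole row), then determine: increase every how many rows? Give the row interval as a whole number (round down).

Increase every 8th row.

Rows = 34.3 × 2.8 = 96.0 → 96 rows.
Stitches to add: 24 → 12 shaping rows (at 2 st each).
96 / 12 = 8.00 → every 8 rows.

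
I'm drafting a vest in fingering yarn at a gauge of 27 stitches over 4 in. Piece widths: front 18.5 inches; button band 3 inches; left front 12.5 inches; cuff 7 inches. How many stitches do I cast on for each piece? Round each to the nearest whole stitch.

Rate = 27/4 = 6.75 sts per in.
front: 18.5 × 6.75 = 124.88 → 125.
button band: 3 × 6.75 = 20.25 → 20.
left front: 12.5 × 6.75 = 84.38 → 84.
cuff: 7 × 6.75 = 47.25 → 47.

front 125; button band 20; left front 84; cuff 47.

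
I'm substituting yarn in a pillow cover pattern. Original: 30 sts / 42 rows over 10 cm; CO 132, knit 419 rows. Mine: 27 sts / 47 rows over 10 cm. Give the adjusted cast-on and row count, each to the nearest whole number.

Cast on 119 stitches; work 469 rows.

Stitches: 132 × 27/30 = 118.80 → 119.
Rows: 419 × 47/42 = 468.88 → 469.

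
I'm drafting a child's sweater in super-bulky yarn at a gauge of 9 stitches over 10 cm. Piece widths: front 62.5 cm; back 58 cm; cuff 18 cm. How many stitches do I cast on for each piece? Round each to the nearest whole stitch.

front 56; back 52; cuff 16.

Rate = 9/10 = 0.9 sts per cm.
front: 62.5 × 0.9 = 56.25 → 56.
back: 58 × 0.9 = 52.20 → 52.
cuff: 18 × 0.9 = 16.20 → 16.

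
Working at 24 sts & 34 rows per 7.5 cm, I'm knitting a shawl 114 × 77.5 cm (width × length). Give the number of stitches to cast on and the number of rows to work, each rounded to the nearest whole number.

Stitch gauge = 24/7.5 = 3.2 sts/cm; 114 × 3.2 = 364.80 → 365 sts.
Row gauge = 34/7.5 = 4.533 rows/cm; 77.5 × 4.533 = 351.33 → 351 rows.

Cast on 365 stitches and work 351 rows.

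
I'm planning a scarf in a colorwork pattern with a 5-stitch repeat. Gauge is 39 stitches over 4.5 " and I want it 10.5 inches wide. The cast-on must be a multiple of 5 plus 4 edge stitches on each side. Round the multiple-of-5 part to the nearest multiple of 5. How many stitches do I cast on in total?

39 / 4.5 = 8.667 sts per inch.
10.5 × 8.667 = 91.00 sts.
Less 8 edge sts → 83.00 for the repeat.
Nearest multiple of 5: 85.
Add back 8 edge sts → 93.

93 stitches.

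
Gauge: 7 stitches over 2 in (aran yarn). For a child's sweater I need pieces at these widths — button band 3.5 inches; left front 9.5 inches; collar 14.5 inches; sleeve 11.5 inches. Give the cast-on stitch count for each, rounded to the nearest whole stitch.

button band 12; left front 33; collar 51; sleeve 40.

Rate = 7/2 = 3.5 sts per in.
button band: 3.5 × 3.5 = 12.25 → 12.
left front: 9.5 × 3.5 = 33.25 → 33.
collar: 14.5 × 3.5 = 50.75 → 51.
sleeve: 11.5 × 3.5 = 40.25 → 40.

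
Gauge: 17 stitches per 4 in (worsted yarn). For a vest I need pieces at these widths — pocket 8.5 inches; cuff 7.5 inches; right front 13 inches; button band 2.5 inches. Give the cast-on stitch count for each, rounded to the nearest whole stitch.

pocket 36; cuff 32; right front 55; button band 11.

Rate = 17/4 = 4.25 sts per in.
pocket: 8.5 × 4.25 = 36.12 → 36.
cuff: 7.5 × 4.25 = 31.88 → 32.
right front: 13 × 4.25 = 55.25 → 55.
button band: 2.5 × 4.25 = 10.62 → 11.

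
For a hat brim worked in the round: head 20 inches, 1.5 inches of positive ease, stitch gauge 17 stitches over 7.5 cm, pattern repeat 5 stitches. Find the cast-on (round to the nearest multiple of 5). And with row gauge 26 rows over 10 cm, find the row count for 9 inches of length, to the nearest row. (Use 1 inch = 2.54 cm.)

Finished = 20 + 1.5 = 21.5 inches.
21.5 inches × 2.54 = 54.61 cm.
17/7.5 = 2.267 sts per cm; 54.61 × 2.267 = 123.78 sts.
Nearest multiple of 5 → 125.
9 inches = 22.86 cm; × 2.6 = 59.44 → 59 rows.

Cast on 125 stitches; work 59 rows.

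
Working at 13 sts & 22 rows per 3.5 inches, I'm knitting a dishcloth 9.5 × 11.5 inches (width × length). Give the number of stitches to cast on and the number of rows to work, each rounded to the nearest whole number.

Cast on 35 stitches and work 72 rows.

Stitch gauge = 13/3.5 = 3.714 sts/in; 9.5 × 3.714 = 35.29 → 35 sts.
Row gauge = 22/3.5 = 6.286 rows/in; 11.5 × 6.286 = 72.29 → 72 rows.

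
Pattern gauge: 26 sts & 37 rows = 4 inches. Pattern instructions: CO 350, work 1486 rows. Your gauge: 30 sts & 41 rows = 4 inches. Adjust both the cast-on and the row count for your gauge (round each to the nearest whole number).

Stitches: 350 × 30/26 = 403.85 → 404.
Rows: 1486 × 41/37 = 1646.65 → 1647.

Cast on 404 stitches; work 1647 rows.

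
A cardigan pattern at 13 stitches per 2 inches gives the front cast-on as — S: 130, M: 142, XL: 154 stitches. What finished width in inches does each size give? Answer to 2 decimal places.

13/2 = 6.5 sts per in.
S: 130 / 6.5 = 20.000 → 20.00 in.
M: 142 / 6.5 = 21.846 → 21.85 in.
XL: 154 / 6.5 = 23.692 → 23.69 in.

S 20.00 inches; M 21.85 inches; XL 23.69 inches.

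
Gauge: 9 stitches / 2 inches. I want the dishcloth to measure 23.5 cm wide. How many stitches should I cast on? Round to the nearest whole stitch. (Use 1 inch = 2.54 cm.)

42 stitches.

23.5 cm = 9.25 in.
9 stitches / 2 in = 4.5 stitches per inch.
9.25 × 4.5 = 41.63 stitches.
Round to nearest → 42.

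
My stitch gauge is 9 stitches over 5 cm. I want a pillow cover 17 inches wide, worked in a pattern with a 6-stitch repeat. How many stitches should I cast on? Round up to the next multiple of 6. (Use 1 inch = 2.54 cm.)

17 in = 17 × 2.54 = 43.18 cm.
9 / 5 = 1.8 sts/cm.
43.18 × 1.8 = 77.72 sts.
→ 78.

Cast on 78 stitches.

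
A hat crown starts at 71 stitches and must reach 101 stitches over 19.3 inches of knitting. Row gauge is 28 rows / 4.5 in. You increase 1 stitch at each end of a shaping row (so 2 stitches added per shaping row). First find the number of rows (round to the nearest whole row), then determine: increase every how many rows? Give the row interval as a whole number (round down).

Rows = 19.3 × 6.222 = 120.1 → 120 rows.
Stitches to add: 30 → 15 shaping rows (at 2 st each).
120 / 15 = 8.00 → every 8 rows.

Increase every 8th row.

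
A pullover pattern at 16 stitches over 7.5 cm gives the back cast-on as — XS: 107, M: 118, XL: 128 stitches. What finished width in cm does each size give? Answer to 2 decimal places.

XS 50.16 cm; M 55.31 cm; XL 60.00 cm.

16/7.5 = 2.133 sts per cm.
XS: 107 / 2.133 = 50.156 → 50.16 cm.
M: 118 / 2.133 = 55.312 → 55.31 cm.
XL: 128 / 2.133 = 60.000 → 60.00 cm.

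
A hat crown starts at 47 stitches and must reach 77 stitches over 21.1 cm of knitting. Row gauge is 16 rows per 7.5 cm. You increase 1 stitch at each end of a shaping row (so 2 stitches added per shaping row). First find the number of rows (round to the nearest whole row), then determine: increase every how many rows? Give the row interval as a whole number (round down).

Rows = 21.1 × 2.133 = 45.0 → 45 rows.
Stitches to add: 30 → 15 shaping rows (at 2 st each).
45 / 15 = 3.00 → every 3 rows.

Increase every 3rd row.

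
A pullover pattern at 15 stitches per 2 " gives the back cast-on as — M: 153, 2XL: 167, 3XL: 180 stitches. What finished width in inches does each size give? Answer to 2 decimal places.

15/2 = 7.5 sts per in.
M: 153 / 7.5 = 20.400 → 20.40 in.
2XL: 167 / 7.5 = 22.267 → 22.27 in.
3XL: 180 / 7.5 = 24.000 → 24.00 in.

M 20.40 inches; 2XL 22.27 inches; 3XL 24.00 inches.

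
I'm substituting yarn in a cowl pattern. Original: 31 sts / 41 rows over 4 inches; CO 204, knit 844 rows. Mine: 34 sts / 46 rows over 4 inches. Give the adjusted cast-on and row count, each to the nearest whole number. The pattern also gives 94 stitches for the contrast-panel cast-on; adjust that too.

Stitches: 204 × 34/31 = 223.74 → 224.
Rows: 844 × 46/41 = 946.93 → 947.
contrast-panel cast-on: 94 × 34/31 = 103.10 → 103.

Cast on 224 stitches; work 947 rows; contrast-panel cast-on 103 stitches.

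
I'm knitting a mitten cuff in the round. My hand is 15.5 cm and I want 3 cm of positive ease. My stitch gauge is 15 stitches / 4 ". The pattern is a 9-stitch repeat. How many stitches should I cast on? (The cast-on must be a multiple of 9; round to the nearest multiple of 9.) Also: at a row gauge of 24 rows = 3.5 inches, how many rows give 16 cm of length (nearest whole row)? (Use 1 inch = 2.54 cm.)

Finished = 15.5 + 3 = 18.5 cm.
18.5 cm × 1/2.54 = 7.28 inches.
15/4 = 3.75 sts per in; 7.28 × 3.75 = 27.31 sts.
Nearest multiple of 9 → 27.
16 cm = 6.30 inches; × 6.857 = 43.19 → 43 rows.

Cast on 27 stitches; work 43 rows.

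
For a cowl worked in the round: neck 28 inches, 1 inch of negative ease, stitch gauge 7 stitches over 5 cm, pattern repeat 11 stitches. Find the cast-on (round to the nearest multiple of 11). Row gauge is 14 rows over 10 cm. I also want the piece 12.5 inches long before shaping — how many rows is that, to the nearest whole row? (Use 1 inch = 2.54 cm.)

Finished = 28 − 1 = 27 inches.
27 inches × 2.54 = 68.58 cm.
7/5 = 1.4 sts per cm; 68.58 × 1.4 = 96.01 sts.
Nearest multiple of 11 → 99.
12.5 inches = 31.75 cm; × 1.4 = 44.45 → 44 rows.

Cast on 99 stitches; work 44 rows.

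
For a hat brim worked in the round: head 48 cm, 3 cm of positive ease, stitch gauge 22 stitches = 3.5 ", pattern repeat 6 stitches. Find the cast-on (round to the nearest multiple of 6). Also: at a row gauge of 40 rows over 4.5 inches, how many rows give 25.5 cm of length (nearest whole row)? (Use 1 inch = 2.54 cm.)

Cast on 126 stitches; work 89 rows.

Finished = 48 + 3 = 51 cm.
51 cm × 1/2.54 = 20.08 inches.
22/3.5 = 6.286 sts per in; 20.08 × 6.286 = 126.21 sts.
Nearest multiple of 6 → 126.
25.5 cm = 10.04 inches; × 8.889 = 89.24 → 89 rows.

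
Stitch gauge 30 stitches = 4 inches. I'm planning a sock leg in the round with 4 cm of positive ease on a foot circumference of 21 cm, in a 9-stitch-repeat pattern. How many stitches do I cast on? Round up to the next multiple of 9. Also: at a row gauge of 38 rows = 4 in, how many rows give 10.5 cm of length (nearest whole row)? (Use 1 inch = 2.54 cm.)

Cast on 81 stitches; work 39 rows.

Finished = 21 + 4 = 25 cm.
25 cm × 1/2.54 = 9.84 inches.
30/4 = 7.5 sts per in; 9.84 × 7.5 = 73.82 sts.
Next multiple of 9 → 81.
10.5 cm = 4.13 inches; × 9.5 = 39.27 → 39 rows.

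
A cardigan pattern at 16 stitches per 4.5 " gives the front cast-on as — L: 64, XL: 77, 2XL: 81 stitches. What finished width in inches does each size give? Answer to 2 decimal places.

16/4.5 = 3.556 sts per in.
L: 64 / 3.556 = 18.000 → 18.00 in.
XL: 77 / 3.556 = 21.656 → 21.66 in.
2XL: 81 / 3.556 = 22.781 → 22.78 in.

L 18.00 inches; XL 21.66 inches; 2XL 22.78 inches.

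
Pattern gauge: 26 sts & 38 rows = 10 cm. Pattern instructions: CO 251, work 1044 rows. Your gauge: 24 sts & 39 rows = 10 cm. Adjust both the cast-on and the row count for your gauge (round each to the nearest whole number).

Cast on 232 stitches; work 1071 rows.

Stitches: 251 × 24/26 = 231.69 → 232.
Rows: 1044 × 39/38 = 1071.47 → 1071.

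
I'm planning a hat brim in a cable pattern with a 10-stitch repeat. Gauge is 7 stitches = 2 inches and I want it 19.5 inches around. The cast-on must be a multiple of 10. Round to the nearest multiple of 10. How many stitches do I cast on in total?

7 / 2 = 3.5 sts per inch.
19.5 × 3.5 = 68.25 sts.
Nearest multiple of 10: 70.

70 stitches.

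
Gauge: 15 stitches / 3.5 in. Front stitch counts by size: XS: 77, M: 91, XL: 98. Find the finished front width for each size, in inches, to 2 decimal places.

15/3.5 = 4.286 sts per in.
XS: 77 / 4.286 = 17.967 → 17.97 in.
M: 91 / 4.286 = 21.233 → 21.23 in.
XL: 98 / 4.286 = 22.867 → 22.87 in.

XS 17.97 inches; M 21.23 inches; XL 22.87 inches.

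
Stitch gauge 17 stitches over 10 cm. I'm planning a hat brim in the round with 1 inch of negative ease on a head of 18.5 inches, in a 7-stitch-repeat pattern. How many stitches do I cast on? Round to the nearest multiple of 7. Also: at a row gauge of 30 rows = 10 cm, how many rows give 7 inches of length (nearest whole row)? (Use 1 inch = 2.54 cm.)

Cast on 77 stitches; work 53 rows.

Finished = 18.5 − 1 = 17.5 inches.
17.5 inches × 2.54 = 44.45 cm.
17/10 = 1.7 sts per cm; 44.45 × 1.7 = 75.56 sts.
Nearest multiple of 7 → 77.
7 inches = 17.78 cm; × 3 = 53.34 → 53 rows.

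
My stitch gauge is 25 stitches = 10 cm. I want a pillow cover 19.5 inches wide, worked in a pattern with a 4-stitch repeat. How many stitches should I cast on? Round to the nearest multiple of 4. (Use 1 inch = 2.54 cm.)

124 stitches.

19.5 in = 19.5 × 2.54 = 49.53 cm.
25 / 10 = 2.5 sts/cm.
49.53 × 2.5 = 123.83 sts.
→ 124.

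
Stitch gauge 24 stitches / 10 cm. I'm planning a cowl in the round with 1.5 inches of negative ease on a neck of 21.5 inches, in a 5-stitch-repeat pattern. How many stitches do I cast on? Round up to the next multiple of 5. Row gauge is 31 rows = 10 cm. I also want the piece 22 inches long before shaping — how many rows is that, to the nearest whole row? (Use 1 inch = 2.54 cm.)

Cast on 125 stitches; work 173 rows.

Finished = 21.5 − 1.5 = 20 inches.
20 inches × 2.54 = 50.80 cm.
24/10 = 2.4 sts per cm; 50.80 × 2.4 = 121.92 sts.
Next multiple of 5 → 125.
22 inches = 55.88 cm; × 3.1 = 173.23 → 173 rows.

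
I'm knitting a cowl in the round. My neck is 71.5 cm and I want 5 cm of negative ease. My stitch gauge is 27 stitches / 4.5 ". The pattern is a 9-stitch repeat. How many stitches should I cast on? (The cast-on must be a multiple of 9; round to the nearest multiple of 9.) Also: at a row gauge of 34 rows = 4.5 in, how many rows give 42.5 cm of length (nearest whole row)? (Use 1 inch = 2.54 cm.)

Finished = 71.5 − 5 = 66.5 cm.
66.5 cm × 1/2.54 = 26.18 inches.
27/4.5 = 6 sts per in; 26.18 × 6 = 157.09 sts.
Nearest multiple of 9 → 153.
42.5 cm = 16.73 inches; × 7.556 = 126.42 → 126 rows.

Cast on 153 stitches; work 126 rows.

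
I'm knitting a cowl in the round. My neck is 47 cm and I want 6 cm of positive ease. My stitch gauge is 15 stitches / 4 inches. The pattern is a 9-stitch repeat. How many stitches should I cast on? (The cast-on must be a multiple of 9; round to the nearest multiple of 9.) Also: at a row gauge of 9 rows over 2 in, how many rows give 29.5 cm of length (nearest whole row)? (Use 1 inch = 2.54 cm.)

Finished = 47 + 6 = 53 cm.
53 cm × 1/2.54 = 20.87 inches.
15/4 = 3.75 sts per in; 20.87 × 3.75 = 78.25 sts.
Nearest multiple of 9 → 81.
29.5 cm = 11.61 inches; × 4.5 = 52.26 → 52 rows.

Cast on 81 stitches; work 52 rows.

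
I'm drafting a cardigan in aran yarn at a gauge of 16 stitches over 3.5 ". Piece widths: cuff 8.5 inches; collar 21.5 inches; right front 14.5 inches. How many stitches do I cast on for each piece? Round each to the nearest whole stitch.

Rate = 16/3.5 = 4.571 sts per in.
cuff: 8.5 × 4.571 = 38.86 → 39.
collar: 21.5 × 4.571 = 98.29 → 98.
right front: 14.5 × 4.571 = 66.29 → 66.

cuff 39; collar 98; right front 66.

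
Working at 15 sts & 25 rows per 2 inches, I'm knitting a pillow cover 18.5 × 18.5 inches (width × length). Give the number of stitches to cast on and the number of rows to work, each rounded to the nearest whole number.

Cast on 139 stitches and work 231 rows.

Stitch gauge = 15/2 = 7.5 sts/in; 18.5 × 7.5 = 138.75 → 139 sts.
Row gauge = 25/2 = 12.5 rows/in; 18.5 × 12.5 = 231.25 → 231 rows.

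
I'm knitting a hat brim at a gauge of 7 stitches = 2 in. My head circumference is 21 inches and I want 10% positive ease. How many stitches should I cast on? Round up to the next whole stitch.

81 stitches.

Finished = 21 × 1.10 = 23.10 in.
7 / 2 = 3.5 sts per inch.
23.10 × 3.5 = 80.85 sts.
→ 81 sts.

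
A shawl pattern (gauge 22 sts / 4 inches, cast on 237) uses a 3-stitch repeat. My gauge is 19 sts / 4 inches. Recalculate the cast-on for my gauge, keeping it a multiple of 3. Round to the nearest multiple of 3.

237 × 19 / 22 = 204.68.
Nearest multiple of 3: 204.

204 stitches.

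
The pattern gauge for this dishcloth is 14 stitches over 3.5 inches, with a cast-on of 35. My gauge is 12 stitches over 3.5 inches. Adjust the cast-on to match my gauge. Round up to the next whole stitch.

30 stitches.

Scale factor = 12 / 14 = 0.857.
35 × 12 / 14 = 30.00 sts.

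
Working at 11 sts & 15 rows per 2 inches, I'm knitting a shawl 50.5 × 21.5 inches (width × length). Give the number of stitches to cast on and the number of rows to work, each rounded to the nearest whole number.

Cast on 278 stitches and work 161 rows.

Stitch gauge = 11/2 = 5.5 sts/in; 50.5 × 5.5 = 277.75 → 278 sts.
Row gauge = 15/2 = 7.5 rows/in; 21.5 × 7.5 = 161.25 → 161 rows.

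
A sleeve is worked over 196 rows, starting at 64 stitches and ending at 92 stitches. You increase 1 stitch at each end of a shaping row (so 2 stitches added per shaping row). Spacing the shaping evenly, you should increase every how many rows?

Increase every 14th row.

Stitches to add: |92 − 64| = 28.
Shaping rows needed: 28 / 2 = 14.
196 rows / 14 = every 14 rows.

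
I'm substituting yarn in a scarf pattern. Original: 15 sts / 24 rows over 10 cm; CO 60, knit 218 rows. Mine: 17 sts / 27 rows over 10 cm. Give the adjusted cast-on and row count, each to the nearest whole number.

Cast on 68 stitches; work 245 rows.

Stitches: 60 × 17/15 = 68.00 → 68.
Rows: 218 × 27/24 = 245.25 → 245.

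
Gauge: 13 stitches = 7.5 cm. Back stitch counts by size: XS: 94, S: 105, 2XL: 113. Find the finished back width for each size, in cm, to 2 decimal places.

XS 54.23 cm; S 60.58 cm; 2XL 65.19 cm.

13/7.5 = 1.733 sts per cm.
XS: 94 / 1.733 = 54.231 → 54.23 cm.
S: 105 / 1.733 = 60.577 → 60.58 cm.
2XL: 113 / 1.733 = 65.192 → 65.19 cm.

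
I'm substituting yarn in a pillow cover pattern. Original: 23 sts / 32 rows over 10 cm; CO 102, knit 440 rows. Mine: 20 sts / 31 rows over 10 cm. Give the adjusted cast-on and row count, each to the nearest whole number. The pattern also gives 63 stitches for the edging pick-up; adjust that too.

Cast on 89 stitches; work 426 rows; edging pick-up 55 stitches.

Stitches: 102 × 20/23 = 88.70 → 89.
Rows: 440 × 31/32 = 426.25 → 426.
edging pick-up: 63 × 20/23 = 54.78 → 55.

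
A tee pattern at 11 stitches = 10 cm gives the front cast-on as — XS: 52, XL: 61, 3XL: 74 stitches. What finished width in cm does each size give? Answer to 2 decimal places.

XS 47.27 cm; XL 55.45 cm; 3XL 67.27 cm.

11/10 = 1.1 sts per cm.
XS: 52 / 1.1 = 47.273 → 47.27 cm.
XL: 61 / 1.1 = 55.455 → 55.45 cm.
3XL: 74 / 1.1 = 67.273 → 67.27 cm.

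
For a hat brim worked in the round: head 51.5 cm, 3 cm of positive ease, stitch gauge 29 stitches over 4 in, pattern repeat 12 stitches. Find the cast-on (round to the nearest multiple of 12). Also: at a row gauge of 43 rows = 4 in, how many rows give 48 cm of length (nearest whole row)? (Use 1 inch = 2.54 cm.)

Cast on 156 stitches; work 203 rows.

Finished = 51.5 + 3 = 54.5 cm.
54.5 cm × 1/2.54 = 21.46 inches.
29/4 = 7.25 sts per in; 21.46 × 7.25 = 155.56 sts.
Nearest multiple of 12 → 156.
48 cm = 18.90 inches; × 10.75 = 203.15 → 203 rows.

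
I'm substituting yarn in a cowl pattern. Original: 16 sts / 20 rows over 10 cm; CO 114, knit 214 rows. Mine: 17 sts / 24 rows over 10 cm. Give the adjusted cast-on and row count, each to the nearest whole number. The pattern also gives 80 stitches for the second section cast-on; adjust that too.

Cast on 121 stitches; work 257 rows; second section cast-on 85 stitches.

Stitches: 114 × 17/16 = 121.12 → 121.
Rows: 214 × 24/20 = 256.80 → 257.
second section cast-on: 80 × 17/16 = 85.00 → 85.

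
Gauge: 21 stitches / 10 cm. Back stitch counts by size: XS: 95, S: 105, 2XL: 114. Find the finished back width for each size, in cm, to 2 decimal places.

XS 45.24 cm; S 50.00 cm; 2XL 54.29 cm.

21/10 = 2.1 sts per cm.
XS: 95 / 2.1 = 45.238 → 45.24 cm.
S: 105 / 2.1 = 50.000 → 50.00 cm.
2XL: 114 / 2.1 = 54.286 → 54.29 cm.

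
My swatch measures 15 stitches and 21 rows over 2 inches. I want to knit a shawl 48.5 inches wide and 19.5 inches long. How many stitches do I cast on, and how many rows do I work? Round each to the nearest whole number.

Stitch gauge = 15/2 = 7.5 sts/in; 48.5 × 7.5 = 363.75 → 364 sts.
Row gauge = 21/2 = 10.5 rows/in; 19.5 × 10.5 = 204.75 → 205 rows.

Cast on 364 stitches and work 205 rows.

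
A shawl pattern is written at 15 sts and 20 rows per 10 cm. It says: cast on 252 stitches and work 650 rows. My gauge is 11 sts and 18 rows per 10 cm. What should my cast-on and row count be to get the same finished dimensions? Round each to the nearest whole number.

Cast on 185 stitches; work 585 rows.

Stitches: 252 × 11/15 = 184.80 → 185.
Rows: 650 × 18/20 = 585.00 → 585.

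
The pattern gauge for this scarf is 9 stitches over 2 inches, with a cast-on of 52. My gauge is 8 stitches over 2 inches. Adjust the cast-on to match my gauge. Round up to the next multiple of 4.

CO 48 sts.

Scale factor = 8 / 9 = 0.889.
52 × 8 / 9 = 46.22 sts.
→ 48 sts.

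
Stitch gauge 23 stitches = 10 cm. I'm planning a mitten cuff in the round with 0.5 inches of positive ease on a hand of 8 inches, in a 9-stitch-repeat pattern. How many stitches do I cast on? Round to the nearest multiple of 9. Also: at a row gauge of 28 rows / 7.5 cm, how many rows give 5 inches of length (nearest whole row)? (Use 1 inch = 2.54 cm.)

Finished = 8 + 0.5 = 8.5 inches.
8.5 inches × 2.54 = 21.59 cm.
23/10 = 2.3 sts per cm; 21.59 × 2.3 = 49.66 sts.
Nearest multiple of 9 → 54.
5 inches = 12.70 cm; × 3.733 = 47.41 → 47 rows.

Cast on 54 stitches; work 47 rows.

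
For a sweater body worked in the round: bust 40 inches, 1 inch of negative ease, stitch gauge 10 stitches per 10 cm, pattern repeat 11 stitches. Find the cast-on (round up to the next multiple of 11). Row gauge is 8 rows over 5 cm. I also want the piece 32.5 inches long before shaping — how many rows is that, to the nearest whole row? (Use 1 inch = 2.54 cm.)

Finished = 40 − 1 = 39 inches.
39 inches × 2.54 = 99.06 cm.
10/10 = 1 sts per cm; 99.06 × 1 = 99.06 sts.
Next multiple of 11 → 110.
32.5 inches = 82.55 cm; × 1.6 = 132.08 → 132 rows.

Cast on 110 stitches; work 132 rows.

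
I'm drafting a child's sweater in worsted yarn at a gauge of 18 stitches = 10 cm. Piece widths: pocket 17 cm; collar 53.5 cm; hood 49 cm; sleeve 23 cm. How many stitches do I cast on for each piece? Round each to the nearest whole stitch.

Rate = 18/10 = 1.8 sts per cm.
pocket: 17 × 1.8 = 30.60 → 31.
collar: 53.5 × 1.8 = 96.30 → 96.
hood: 49 × 1.8 = 88.20 → 88.
sleeve: 23 × 1.8 = 41.40 → 41.

pocket 31; collar 96; hood 88; sleeve 41.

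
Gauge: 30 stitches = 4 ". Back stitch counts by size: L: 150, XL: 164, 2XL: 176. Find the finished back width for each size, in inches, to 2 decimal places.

30/4 = 7.5 sts per in.
L: 150 / 7.5 = 20.000 → 20.00 in.
XL: 164 / 7.5 = 21.867 → 21.87 in.
2XL: 176 / 7.5 = 23.467 → 23.47 in.

L 20.00 inches; XL 21.87 inches; 2XL 23.47 inches.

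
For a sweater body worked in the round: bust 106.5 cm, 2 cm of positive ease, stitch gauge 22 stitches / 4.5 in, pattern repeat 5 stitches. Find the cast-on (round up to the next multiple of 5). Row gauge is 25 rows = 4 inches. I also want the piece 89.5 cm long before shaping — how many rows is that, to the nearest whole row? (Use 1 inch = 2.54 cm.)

Finished = 106.5 + 2 = 108.5 cm.
108.5 cm × 1/2.54 = 42.72 inches.
22/4.5 = 4.889 sts per in; 42.72 × 4.889 = 208.84 sts.
Next multiple of 5 → 210.
89.5 cm = 35.24 inches; × 6.25 = 220.23 → 220 rows.

Cast on 210 stitches; work 220 rows.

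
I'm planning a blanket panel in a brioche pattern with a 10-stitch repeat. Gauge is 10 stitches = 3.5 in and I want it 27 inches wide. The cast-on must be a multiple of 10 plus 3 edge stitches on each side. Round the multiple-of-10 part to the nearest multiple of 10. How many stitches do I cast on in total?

Cast on 76 stitches.

10 / 3.5 = 2.857 sts per inch.
27 × 2.857 = 77.14 sts.
Less 6 edge sts → 71.14 for the repeat.
Nearest multiple of 10: 70.
Add back 6 edge sts → 76.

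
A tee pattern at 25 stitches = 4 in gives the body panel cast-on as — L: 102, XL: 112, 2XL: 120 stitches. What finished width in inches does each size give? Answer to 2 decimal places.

L 16.32 inches; XL 17.92 inches; 2XL 19.20 inches.

25/4 = 6.25 sts per in.
L: 102 / 6.25 = 16.320 → 16.32 in.
XL: 112 / 6.25 = 17.920 → 17.92 in.
2XL: 120 / 6.25 = 19.200 → 19.20 in.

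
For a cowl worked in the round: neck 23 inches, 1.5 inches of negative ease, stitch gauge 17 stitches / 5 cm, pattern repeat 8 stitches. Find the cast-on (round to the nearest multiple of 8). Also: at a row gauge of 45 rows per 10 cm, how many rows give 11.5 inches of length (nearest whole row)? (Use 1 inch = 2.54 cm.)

Cast on 184 stitches; work 131 rows.

Finished = 23 − 1.5 = 21.5 inches.
21.5 inches × 2.54 = 54.61 cm.
17/5 = 3.4 sts per cm; 54.61 × 3.4 = 185.67 sts.
Nearest multiple of 8 → 184.
11.5 inches = 29.21 cm; × 4.5 = 131.44 → 131 rows.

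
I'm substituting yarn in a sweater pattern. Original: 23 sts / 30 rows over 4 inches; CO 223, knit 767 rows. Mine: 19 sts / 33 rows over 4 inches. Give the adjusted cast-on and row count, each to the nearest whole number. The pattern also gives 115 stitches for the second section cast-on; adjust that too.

Cast on 184 stitches; work 844 rows; second section cast-on 95 stitches.

Stitches: 223 × 19/23 = 184.22 → 184.
Rows: 767 × 33/30 = 843.70 → 844.
second section cast-on: 115 × 19/23 = 95.00 → 95.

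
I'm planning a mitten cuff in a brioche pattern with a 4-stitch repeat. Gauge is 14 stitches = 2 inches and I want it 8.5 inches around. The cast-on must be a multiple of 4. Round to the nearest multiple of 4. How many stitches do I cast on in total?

CO 60 sts.

14 / 2 = 7 sts per inch.
8.5 × 7 = 59.50 sts.
Nearest multiple of 4: 60.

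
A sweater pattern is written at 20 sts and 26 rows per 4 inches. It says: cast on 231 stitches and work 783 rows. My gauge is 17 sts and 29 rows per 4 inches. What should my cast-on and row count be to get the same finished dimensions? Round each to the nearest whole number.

Stitches: 231 × 17/20 = 196.35 → 196.
Rows: 783 × 29/26 = 873.35 → 873.

Cast on 196 stitches; work 873 rows.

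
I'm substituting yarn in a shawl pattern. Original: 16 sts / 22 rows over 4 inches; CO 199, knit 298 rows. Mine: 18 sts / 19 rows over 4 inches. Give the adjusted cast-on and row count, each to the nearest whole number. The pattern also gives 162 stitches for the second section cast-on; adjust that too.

Stitches: 199 × 18/16 = 223.88 → 224.
Rows: 298 × 19/22 = 257.36 → 257.
second section cast-on: 162 × 18/16 = 182.25 → 182.

Cast on 224 stitches; work 257 rows; second section cast-on 182 stitches.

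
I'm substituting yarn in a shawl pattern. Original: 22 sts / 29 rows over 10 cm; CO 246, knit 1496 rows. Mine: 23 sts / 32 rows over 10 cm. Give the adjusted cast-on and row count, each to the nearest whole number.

Cast on 257 stitches; work 1651 rows.

Stitches: 246 × 23/22 = 257.18 → 257.
Rows: 1496 × 32/29 = 1650.76 → 1651.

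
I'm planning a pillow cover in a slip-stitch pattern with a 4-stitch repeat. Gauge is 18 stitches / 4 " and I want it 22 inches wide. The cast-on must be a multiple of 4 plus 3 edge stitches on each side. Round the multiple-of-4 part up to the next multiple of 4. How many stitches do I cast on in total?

Cast on 102 stitches.

18 / 4 = 4.5 sts per inch.
22 × 4.5 = 99.00 sts.
Less 6 edge sts → 93.00 for the repeat.
Next multiple of 4: 96.
Add back 6 edge sts → 102.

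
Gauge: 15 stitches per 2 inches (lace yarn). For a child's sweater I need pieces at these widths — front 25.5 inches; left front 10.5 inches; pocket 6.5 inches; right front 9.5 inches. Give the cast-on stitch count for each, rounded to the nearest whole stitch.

front 191; left front 79; pocket 49; right front 71.

Rate = 15/2 = 7.5 sts per in.
front: 25.5 × 7.5 = 191.25 → 191.
left front: 10.5 × 7.5 = 78.75 → 79.
pocket: 6.5 × 7.5 = 48.75 → 49.
right front: 9.5 × 7.5 = 71.25 → 71.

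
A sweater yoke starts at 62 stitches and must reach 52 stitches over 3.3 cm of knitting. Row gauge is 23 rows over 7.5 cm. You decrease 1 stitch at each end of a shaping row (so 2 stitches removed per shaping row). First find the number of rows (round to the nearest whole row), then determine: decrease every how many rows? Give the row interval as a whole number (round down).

Decrease every 2nd row.

Rows = 3.3 × 3.067 = 10.1 → 10 rows.
Stitches to remove: 10 → 5 shaping rows (at 2 st each).
10 / 5 = 2.00 → every 2 rows.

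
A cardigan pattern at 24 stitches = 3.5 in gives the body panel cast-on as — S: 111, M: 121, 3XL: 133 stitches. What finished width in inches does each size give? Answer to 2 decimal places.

S 16.19 inches; M 17.65 inches; 3XL 19.40 inches.

24/3.5 = 6.857 sts per in.
S: 111 / 6.857 = 16.188 → 16.19 in.
M: 121 / 6.857 = 17.646 → 17.65 in.
3XL: 133 / 6.857 = 19.396 → 19.40 in.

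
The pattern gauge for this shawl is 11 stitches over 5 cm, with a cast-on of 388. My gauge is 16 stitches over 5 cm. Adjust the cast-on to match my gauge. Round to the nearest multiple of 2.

Scale factor = 16 / 11 = 1.455.
388 × 16 / 11 = 564.36 sts.
→ 564 sts.

564 stitches.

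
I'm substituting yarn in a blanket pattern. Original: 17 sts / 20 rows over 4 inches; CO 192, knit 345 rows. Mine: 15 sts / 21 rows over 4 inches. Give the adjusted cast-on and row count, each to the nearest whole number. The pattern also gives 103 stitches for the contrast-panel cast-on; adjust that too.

Stitches: 192 × 15/17 = 169.41 → 169.
Rows: 345 × 21/20 = 362.25 → 362.
contrast-panel cast-on: 103 × 15/17 = 90.88 → 91.

Cast on 169 stitches; work 362 rows; contrast-panel cast-on 91 stitches.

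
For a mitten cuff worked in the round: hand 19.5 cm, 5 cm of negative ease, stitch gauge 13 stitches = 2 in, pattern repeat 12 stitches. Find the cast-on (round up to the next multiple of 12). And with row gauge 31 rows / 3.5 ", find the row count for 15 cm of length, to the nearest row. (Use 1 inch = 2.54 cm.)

Finished = 19.5 − 5 = 14.5 cm.
14.5 cm × 1/2.54 = 5.71 inches.
13/2 = 6.5 sts per in; 5.71 × 6.5 = 37.11 sts.
Next multiple of 12 → 48.
15 cm = 5.91 inches; × 8.857 = 52.31 → 52 rows.

Cast on 48 stitches; work 52 rows.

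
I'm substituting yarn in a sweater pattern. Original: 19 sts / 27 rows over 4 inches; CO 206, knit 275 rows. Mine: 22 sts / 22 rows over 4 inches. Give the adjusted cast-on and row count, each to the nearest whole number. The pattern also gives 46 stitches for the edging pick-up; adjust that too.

Cast on 239 stitches; work 224 rows; edging pick-up 53 stitches.

Stitches: 206 × 22/19 = 238.53 → 239.
Rows: 275 × 22/27 = 224.07 → 224.
edging pick-up: 46 × 22/19 = 53.26 → 53.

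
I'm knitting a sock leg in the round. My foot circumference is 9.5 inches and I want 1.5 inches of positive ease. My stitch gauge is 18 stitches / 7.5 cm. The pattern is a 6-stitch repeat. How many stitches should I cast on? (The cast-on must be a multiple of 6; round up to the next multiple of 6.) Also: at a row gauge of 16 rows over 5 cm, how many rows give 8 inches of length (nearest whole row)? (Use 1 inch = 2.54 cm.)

Cast on 72 stitches; work 65 rows.

Finished = 9.5 + 1.5 = 11 inches.
11 inches × 2.54 = 27.94 cm.
18/7.5 = 2.4 sts per cm; 27.94 × 2.4 = 67.06 sts.
Next multiple of 6 → 72.
8 inches = 20.32 cm; × 3.2 = 65.02 → 65 rows.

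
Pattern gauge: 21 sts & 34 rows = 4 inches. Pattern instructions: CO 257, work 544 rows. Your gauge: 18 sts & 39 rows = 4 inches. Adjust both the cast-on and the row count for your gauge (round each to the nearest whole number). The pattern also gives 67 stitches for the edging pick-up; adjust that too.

Cast on 220 stitches; work 624 rows; edging pick-up 57 stitches.

Stitches: 257 × 18/21 = 220.29 → 220.
Rows: 544 × 39/34 = 624.00 → 624.
edging pick-up: 67 × 18/21 = 57.43 → 57.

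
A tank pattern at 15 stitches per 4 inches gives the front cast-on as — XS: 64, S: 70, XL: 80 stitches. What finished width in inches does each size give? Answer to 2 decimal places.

XS 17.07 inches; S 18.67 inches; XL 21.33 inches.

15/4 = 3.75 sts per in.
XS: 64 / 3.75 = 17.067 → 17.07 in.
S: 70 / 3.75 = 18.667 → 18.67 in.
XL: 80 / 3.75 = 21.333 → 21.33 in.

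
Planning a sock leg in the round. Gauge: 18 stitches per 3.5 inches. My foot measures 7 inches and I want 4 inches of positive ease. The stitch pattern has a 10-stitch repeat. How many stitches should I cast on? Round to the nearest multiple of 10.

60 stitches.

Finished = 7 + 4 = 11 inches.
18 / 3.5 = 5.143 sts/in.
11 × 5.143 = 56.57 sts.
Nearest multiple of 10: 60.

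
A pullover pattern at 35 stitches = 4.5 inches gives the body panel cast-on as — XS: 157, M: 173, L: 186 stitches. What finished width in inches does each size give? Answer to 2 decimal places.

XS 20.19 inches; M 22.24 inches; L 23.91 inches.

35/4.5 = 7.778 sts per in.
XS: 157 / 7.778 = 20.186 → 20.19 in.
M: 173 / 7.778 = 22.243 → 22.24 in.
L: 186 / 7.778 = 23.914 → 23.91 in.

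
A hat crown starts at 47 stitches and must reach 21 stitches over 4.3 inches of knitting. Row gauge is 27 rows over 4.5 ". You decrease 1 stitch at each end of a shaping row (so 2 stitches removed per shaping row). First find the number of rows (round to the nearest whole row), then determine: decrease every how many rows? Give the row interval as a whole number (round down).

Decrease every 2nd row.

Rows = 4.3 × 6 = 25.8 → 26 rows.
Stitches to remove: 26 → 13 shaping rows (at 2 st each).
26 / 13 = 2.00 → every 2 rows.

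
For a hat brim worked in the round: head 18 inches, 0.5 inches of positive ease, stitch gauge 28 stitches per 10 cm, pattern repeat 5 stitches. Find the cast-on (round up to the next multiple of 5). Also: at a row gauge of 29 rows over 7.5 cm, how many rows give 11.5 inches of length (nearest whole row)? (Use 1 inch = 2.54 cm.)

Finished = 18 + 0.5 = 18.5 inches.
18.5 inches × 2.54 = 46.99 cm.
28/10 = 2.8 sts per cm; 46.99 × 2.8 = 131.57 sts.
Next multiple of 5 → 135.
11.5 inches = 29.21 cm; × 3.867 = 112.95 → 113 rows.

Cast on 135 stitches; work 113 rows.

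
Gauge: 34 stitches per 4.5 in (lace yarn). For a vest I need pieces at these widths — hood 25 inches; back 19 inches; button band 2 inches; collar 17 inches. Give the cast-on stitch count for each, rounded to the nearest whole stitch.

Rate = 34/4.5 = 7.556 sts per in.
hood: 25 × 7.556 = 188.89 → 189.
back: 19 × 7.556 = 143.56 → 144.
button band: 2 × 7.556 = 15.11 → 15.
collar: 17 × 7.556 = 128.44 → 128.

hood 189; back 144; button band 15; collar 128.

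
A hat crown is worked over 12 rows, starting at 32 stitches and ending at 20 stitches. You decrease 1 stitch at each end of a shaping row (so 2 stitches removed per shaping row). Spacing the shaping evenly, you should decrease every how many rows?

Decrease every 2nd row.

Stitches to remove: |20 − 32| = 12.
Shaping rows needed: 12 / 2 = 6.
12 rows / 6 = every 2 rows.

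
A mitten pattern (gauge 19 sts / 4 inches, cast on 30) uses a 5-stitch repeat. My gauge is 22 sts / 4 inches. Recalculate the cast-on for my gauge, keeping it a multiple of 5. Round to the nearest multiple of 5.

35 stitches.

30 × 22 / 19 = 34.74.
Nearest multiple of 5: 35.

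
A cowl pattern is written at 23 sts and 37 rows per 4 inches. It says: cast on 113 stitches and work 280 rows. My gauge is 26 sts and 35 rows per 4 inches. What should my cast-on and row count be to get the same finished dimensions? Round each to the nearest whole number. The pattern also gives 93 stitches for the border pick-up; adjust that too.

Cast on 128 stitches; work 265 rows; border pick-up 105 stitches.

Stitches: 113 × 26/23 = 127.74 → 128.
Rows: 280 × 35/37 = 264.86 → 265.
border pick-up: 93 × 26/23 = 105.13 → 105.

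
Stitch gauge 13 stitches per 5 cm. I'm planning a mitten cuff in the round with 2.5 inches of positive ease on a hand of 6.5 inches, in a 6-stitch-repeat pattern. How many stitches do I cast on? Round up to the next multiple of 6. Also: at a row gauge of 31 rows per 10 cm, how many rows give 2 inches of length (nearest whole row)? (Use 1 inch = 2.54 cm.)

Finished = 6.5 + 2.5 = 9 inches.
9 inches × 2.54 = 22.86 cm.
13/5 = 2.6 sts per cm; 22.86 × 2.6 = 59.44 sts.
Next multiple of 6 → 60.
2 inches = 5.08 cm; × 3.1 = 15.75 → 16 rows.

Cast on 60 stitches; work 16 rows.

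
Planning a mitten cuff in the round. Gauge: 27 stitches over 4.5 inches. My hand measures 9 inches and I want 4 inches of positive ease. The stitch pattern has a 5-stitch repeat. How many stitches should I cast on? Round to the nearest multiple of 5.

CO 80 sts.

Finished = 9 + 4 = 13 inches.
27 / 4.5 = 6 sts/in.
13 × 6 = 78.00 sts.
Nearest multiple of 5: 80.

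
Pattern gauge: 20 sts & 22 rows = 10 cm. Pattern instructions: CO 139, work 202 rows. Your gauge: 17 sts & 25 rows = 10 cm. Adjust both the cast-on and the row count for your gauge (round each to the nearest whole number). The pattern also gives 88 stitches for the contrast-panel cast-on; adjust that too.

Cast on 118 stitches; work 230 rows; contrast-panel cast-on 75 stitches.

Stitches: 139 × 17/20 = 118.15 → 118.
Rows: 202 × 25/22 = 229.55 → 230.
contrast-panel cast-on: 88 × 17/20 = 74.80 → 75.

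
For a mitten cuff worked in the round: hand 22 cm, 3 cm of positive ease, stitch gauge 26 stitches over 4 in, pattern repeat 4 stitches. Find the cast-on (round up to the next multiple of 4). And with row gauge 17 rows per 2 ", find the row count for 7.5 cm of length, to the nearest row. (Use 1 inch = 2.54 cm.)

Cast on 64 stitches; work 25 rows.

Finished = 22 + 3 = 25 cm.
25 cm × 1/2.54 = 9.84 inches.
26/4 = 6.5 sts per in; 9.84 × 6.5 = 63.98 sts.
Next multiple of 4 → 64.
7.5 cm = 2.95 inches; × 8.5 = 25.10 → 25 rows.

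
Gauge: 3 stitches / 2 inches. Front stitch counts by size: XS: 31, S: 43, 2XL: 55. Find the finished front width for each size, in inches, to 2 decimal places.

XS 20.67 inches; S 28.67 inches; 2XL 36.67 inches.

3/2 = 1.5 sts per in.
XS: 31 / 1.5 = 20.667 → 20.67 in.
S: 43 / 1.5 = 28.667 → 28.67 in.
2XL: 55 / 1.5 = 36.667 → 36.67 in.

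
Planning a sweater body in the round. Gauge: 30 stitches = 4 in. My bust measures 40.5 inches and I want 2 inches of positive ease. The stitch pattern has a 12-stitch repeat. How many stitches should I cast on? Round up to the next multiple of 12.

324 stitches.

Finished = 40.5 + 2 = 42.5 inches.
30 / 4 = 7.5 sts/in.
42.5 × 7.5 = 318.75 sts.
Next multiple of 12: 324.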